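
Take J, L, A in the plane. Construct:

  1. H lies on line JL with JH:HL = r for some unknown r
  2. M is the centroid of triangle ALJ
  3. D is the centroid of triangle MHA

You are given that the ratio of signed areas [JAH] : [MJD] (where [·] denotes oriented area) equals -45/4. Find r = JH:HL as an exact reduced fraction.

r = -5/4

Assign J = (0, 0), L = (1, 0), A = (0, 1) — the answer is frame-independent, so this choice is without loss of generality.
1. With JH:HL = r, write λ = r/(r+1) so H = J + λ·(L−J); H is affine-linear in λ
2. M is the centroid of triangle ALJ ⇒ M = (1/3, 1/3)
3. D is the centroid of triangle MHA ⇒ D is an affine combination of earlier points and hence also affine-linear in λ
Every point depending on H is an affine combination of H and λ-independent points, so each such coordinate is linear in λ; the λ² term in each signed area is a multiple of (L−J)×(L−J) = 0, so 2·[JAH] and 2·[MJD] are each linear in λ. Evaluating at λ=0 and λ=1:
  2·[JAH] = −λ,   2·[MJD] = 1/9·λ − 1/9
So [JAH]:[MJD] = (−λ) / (1/9·λ − 1/9). Setting this equal to -45/4:
  −λ = -45/4·(1/9·λ − 1/9)  ⇒  λ = 5
Then r = λ/(1−λ) = (5)/(-4) = -5/4. Check: with r = -5/4, H = (5, 0) and [JAH]:[MJD] = -45/4 as required.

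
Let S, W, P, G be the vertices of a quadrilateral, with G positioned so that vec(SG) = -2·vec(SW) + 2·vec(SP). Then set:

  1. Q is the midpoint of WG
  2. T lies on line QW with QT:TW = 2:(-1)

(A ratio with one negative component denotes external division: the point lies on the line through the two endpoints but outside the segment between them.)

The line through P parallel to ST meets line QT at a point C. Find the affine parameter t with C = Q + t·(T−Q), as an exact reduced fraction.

t = -1/4

Assign S = (0, 0), W = (1, 0), P = (0, 1), G = (-2, 2) — the answer is frame-independent, so this choice is without loss of generality.
1. Q is the midpoint of WG ⇒ Q = (-1/2, 1)
2. T lies on line QW with QT:TW = 2:(-1) ⇒ T = (5/2, -1)
through P parallel to ST: direction (5/2, -1); meets QT at C = (-5/4, 3/2)
C = Q + t·(T−Q) with t = -1/4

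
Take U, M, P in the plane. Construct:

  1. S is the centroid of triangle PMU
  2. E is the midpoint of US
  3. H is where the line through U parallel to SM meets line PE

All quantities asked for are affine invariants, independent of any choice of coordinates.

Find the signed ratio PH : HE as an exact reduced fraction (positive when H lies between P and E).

Set U = (0, 0), M = (1, 0), P = (0, 1); any affine frame gives the same invariant.
1. S is the centroid of triangle PMU ⇒ S = (1/3, 1/3)
2. E is the midpoint of US ⇒ E = (1/6, 1/6)
3. H is where the line through U parallel to SM meets line PE ⇒ H = (2/9, -1/9)
H = P + t·(E−P) with t = 4/3, so PH:HE = t:(1−t) = 4/3:-1/3

PH:HE = -4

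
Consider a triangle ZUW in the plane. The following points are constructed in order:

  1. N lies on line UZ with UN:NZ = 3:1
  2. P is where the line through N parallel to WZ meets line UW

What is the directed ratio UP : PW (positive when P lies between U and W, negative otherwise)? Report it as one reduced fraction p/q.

Work in coordinates with Z = (0, 0), U = (1, 0), W = (0, 1).
1. N lies on line UZ with UN:NZ = 3:1 ⇒ N = (1/4, 0)
2. P is where the line through N parallel to WZ meets line UW ⇒ P = (1/4, 3/4)
P = U + t·(W−U) with t = 3/4, so UP:PW = t:(1−t) = 3/4:1/4

UP:PW = 3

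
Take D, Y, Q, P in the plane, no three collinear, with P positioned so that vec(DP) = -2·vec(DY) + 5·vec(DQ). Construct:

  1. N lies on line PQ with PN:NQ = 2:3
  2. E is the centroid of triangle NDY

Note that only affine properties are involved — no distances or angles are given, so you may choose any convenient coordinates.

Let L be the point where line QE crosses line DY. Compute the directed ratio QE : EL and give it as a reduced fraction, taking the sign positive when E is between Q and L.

Work in coordinates with D = (0, 0), Y = (1, 0), Q = (0, 1), P = (-2, 5).
1. N lies on line PQ with PN:NQ = 2:3 ⇒ N = (-6/5, 17/5)
2. E is the centroid of triangle NDY ⇒ E = (-1/15, 17/15)
line QE meets DY at L = (1/2, 0)
E = Q + t·(L−Q) with t = -2/15, so QE:EL = -2/15:17/15

QE:EL = -2/17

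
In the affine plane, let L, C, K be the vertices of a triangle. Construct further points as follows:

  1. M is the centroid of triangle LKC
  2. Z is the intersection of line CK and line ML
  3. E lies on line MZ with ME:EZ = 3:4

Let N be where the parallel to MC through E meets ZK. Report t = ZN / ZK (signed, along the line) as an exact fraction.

Choose coordinates L = (0, 0), C = (1, 0), K = (0, 1).
1. M is the centroid of triangle LKC ⇒ M = (1/3, 1/3)
2. Z is the intersection of line CK and line ML ⇒ Z = (1/2, 1/2)
3. E lies on line MZ with ME:EZ = 3:4 ⇒ E = (17/42, 17/42)
through E parallel to MC: direction (2/3, -1/3); meets ZK at N = (11/14, 3/14)
N = Z + t·(K−Z) with t = -4/7

t = -4/7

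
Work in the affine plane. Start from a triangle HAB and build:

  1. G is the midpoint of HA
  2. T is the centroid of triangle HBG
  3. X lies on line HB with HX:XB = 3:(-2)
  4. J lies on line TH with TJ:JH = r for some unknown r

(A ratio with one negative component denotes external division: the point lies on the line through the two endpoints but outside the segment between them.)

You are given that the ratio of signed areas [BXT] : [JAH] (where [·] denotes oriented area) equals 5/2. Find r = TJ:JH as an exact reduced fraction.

r = 3/2

Set H = (0, 0), A = (1, 0), B = (0, 1); any affine frame gives the same invariant.
1. G is the midpoint of HA ⇒ G = (1/2, 0)
2. T is the centroid of triangle HBG ⇒ T = (1/6, 1/3)
3. X lies on line HB with HX:XB = 3:(-2) ⇒ X = (0, 3)
4. With TJ:JH = r, write λ = r/(r+1) so J = T + λ·(H−T); J is affine-linear in λ
Every point depending on J is an affine combination of J and λ-independent points, so each such coordinate is linear in λ; the λ² term in each signed area is a multiple of (H−T)×(H−T) = 0, so 2·[BXT] and 2·[JAH] are each linear in λ. Evaluating at λ=0 and λ=1:
  2·[BXT] = -1/3,   2·[JAH] = 1/3·λ − 1/3
So [BXT]:[JAH] = (-1/3) / (1/3·λ − 1/3). Setting this equal to 5/2:
  -1/3 = 5/2·(1/3·λ − 1/3)  ⇒  λ = 3/5
Then r = λ/(1−λ) = (3/5)/(2/5) = 3/2. Check: with r = 3/2, J = (1/15, 2/15) and [BXT]:[JAH] = 5/2 as required.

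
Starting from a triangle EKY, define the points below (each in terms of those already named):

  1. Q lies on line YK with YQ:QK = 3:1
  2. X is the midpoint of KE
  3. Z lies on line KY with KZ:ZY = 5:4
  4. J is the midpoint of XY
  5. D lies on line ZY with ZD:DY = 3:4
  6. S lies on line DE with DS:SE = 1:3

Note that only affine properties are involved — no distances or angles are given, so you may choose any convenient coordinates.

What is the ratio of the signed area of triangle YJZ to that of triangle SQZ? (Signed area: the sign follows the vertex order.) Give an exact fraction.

[YJZ]:[SQZ] = 16/11

Work in coordinates with E = (0, 0), K = (1, 0), Y = (0, 1).
1. Q lies on line YK with YQ:QK = 3:1 ⇒ Q = (3/4, 1/4)
2. X is the midpoint of KE ⇒ X = (1/2, 0)
3. Z lies on line KY with KZ:ZY = 5:4 ⇒ Z = (4/9, 5/9)
4. J is the midpoint of XY ⇒ J = (1/4, 1/2)
5. D lies on line ZY with ZD:DY = 3:4 ⇒ D = (16/63, 47/63)
6. S lies on line DE with DS:SE = 1:3 ⇒ S = (4/21, 47/84)
2·[YJZ] = 1/9, 2·[SQZ] = 11/144
[YJZ]:[SQZ] = 1/9:11/144 = 16/11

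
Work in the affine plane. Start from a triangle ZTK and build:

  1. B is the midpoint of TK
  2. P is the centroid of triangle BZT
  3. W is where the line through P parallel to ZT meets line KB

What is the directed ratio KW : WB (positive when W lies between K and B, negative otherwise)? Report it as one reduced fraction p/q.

Set Z = (0, 0), T = (1, 0), K = (0, 1); any affine frame gives the same invariant.
1. B is the midpoint of TK ⇒ B = (1/2, 1/2)
2. P is the centroid of triangle BZT ⇒ P = (1/2, 1/6)
3. W is where the line through P parallel to ZT meets line KB ⇒ W = (5/6, 1/6)
W = K + t·(B−K) with t = 5/3, so KW:WB = t:(1−t) = 5/3:-2/3

KW:WB = -5/2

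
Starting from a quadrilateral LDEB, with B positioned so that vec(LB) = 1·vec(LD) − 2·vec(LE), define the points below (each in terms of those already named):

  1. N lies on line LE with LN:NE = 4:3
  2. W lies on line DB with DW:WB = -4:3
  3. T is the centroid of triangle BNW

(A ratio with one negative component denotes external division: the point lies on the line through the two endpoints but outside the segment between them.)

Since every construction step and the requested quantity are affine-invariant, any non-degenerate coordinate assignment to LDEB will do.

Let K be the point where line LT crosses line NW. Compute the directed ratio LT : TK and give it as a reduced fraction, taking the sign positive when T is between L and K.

Choose coordinates L = (0, 0), D = (1, 0), E = (0, 1), B = (1, -2).
1. N lies on line LE with LN:NE = 4:3 ⇒ N = (0, 4/7)
2. W lies on line DB with DW:WB = -4:3 ⇒ W = (1, -8)
3. T is the centroid of triangle BNW ⇒ T = (2/3, -22/7)
line LT meets NW at K = (4/27, -44/63)
T = L + t·(K−L) with t = 9/2, so LT:TK = 9/2:-7/2

LT:TK = -9/7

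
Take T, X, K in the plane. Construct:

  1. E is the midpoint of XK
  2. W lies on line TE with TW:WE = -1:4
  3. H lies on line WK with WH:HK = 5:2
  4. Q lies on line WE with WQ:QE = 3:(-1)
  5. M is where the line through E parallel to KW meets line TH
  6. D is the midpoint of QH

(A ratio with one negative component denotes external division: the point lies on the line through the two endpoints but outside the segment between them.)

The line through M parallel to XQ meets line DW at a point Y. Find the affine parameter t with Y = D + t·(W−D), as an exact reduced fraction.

t = 14/13

Choose coordinates T = (0, 0), X = (1, 0), K = (0, 1).
1. E is the midpoint of XK ⇒ E = (1/2, 1/2)
2. W lies on line TE with TW:WE = -1:4 ⇒ W = (-1/6, -1/6)
3. H lies on line WK with WH:HK = 5:2 ⇒ H = (-1/21, 2/3)
4. Q lies on line WE with WQ:QE = 3:(-1) ⇒ Q = (5/6, 5/6)
5. M is where the line through E parallel to KW meets line TH ⇒ M = (1/7, -2)
6. D is the midpoint of QH ⇒ D = (11/28, 3/4)
through M parallel to XQ: direction (-1/6, 5/6); meets DW at Y = (-229/1092, -37/156)
Y = D + t·(W−D) with t = 14/13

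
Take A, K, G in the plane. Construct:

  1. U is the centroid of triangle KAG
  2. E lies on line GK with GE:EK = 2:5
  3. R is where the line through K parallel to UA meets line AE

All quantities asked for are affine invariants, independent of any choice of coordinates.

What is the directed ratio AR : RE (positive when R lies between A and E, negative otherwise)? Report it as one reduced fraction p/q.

Work in coordinates with A = (0, 0), K = (1, 0), G = (0, 1).
1. U is the centroid of triangle KAG ⇒ U = (1/3, 1/3)
2. E lies on line GK with GE:EK = 2:5 ⇒ E = (2/7, 5/7)
3. R is where the line through K parallel to UA meets line AE ⇒ R = (-2/3, -5/3)
R = A + t·(E−A) with t = -7/3, so AR:RE = t:(1−t) = -7/3:10/3

AR:RE = -7/10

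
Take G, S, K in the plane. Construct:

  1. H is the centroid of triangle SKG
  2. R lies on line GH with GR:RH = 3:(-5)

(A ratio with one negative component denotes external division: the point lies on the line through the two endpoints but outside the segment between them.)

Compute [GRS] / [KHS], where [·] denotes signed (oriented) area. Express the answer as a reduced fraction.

Choose coordinates G = (0, 0), S = (1, 0), K = (0, 1).
1. H is the centroid of triangle SKG ⇒ H = (1/3, 1/3)
2. R lies on line GH with GR:RH = 3:(-5) ⇒ R = (-1/2, -1/2)
2·[GRS] = 1/2, 2·[KHS] = 1/3
[GRS]:[KHS] = 1/2:1/3 = 3/2

[GRS]:[KHS] = 3/2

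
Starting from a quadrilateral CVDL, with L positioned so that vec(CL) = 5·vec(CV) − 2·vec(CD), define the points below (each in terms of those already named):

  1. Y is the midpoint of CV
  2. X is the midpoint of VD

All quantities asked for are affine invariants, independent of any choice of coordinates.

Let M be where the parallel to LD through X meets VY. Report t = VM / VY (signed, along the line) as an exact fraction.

Assign C = (0, 0), V = (1, 0), D = (0, 1), L = (5, -2) — the answer is frame-independent, so this choice is without loss of generality.
1. Y is the midpoint of CV ⇒ Y = (1/2, 0)
2. X is the midpoint of VD ⇒ X = (1/2, 1/2)
through X parallel to LD: direction (-5, 3); meets VY at M = (4/3, 0)
M = V + t·(Y−V) with t = -2/3

t = -2/3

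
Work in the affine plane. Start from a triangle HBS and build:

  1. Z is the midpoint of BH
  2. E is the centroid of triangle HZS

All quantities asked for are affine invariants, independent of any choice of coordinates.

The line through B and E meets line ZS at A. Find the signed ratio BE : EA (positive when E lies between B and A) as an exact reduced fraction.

BE:EA = -4

Assign H = (0, 0), B = (1, 0), S = (0, 1) — the answer is frame-independent, so this choice is without loss of generality.
1. Z is the midpoint of BH ⇒ Z = (1/2, 0)
2. E is the centroid of triangle HZS ⇒ E = (1/6, 1/3)
line BE meets ZS at A = (3/8, 1/4)
E = B + t·(A−B) with t = 4/3, so BE:EA = 4/3:-1/3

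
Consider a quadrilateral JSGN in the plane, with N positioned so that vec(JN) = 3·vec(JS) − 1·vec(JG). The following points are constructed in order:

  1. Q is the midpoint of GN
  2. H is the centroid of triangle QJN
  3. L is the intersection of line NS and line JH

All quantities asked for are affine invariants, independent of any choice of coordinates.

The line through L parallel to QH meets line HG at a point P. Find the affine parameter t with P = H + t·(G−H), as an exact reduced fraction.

Set J = (0, 0), S = (1, 0), G = (0, 1), N = (3, -1); any affine frame gives the same invariant.
1. Q is the midpoint of GN ⇒ Q = (3/2, 0)
2. H is the centroid of triangle QJN ⇒ H = (3/2, -1/3)
3. L is the intersection of line NS and line JH ⇒ L = (9/5, -2/5)
through L parallel to QH: direction (0, -1/3); meets HG at P = (9/5, -3/5)
P = H + t·(G−H) with t = -1/5

t = -1/5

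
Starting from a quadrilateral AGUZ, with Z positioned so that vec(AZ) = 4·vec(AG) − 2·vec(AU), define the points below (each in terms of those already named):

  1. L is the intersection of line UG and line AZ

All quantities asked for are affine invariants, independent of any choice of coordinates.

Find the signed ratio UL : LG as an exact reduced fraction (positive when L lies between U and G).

Set A = (0, 0), G = (1, 0), U = (0, 1), Z = (4, -2); any affine frame gives the same invariant.
1. L is the intersection of line UG and line AZ ⇒ L = (2, -1)
L = U + t·(G−U) with t = 2, so UL:LG = t:(1−t) = 2:-1

UL:LG = -2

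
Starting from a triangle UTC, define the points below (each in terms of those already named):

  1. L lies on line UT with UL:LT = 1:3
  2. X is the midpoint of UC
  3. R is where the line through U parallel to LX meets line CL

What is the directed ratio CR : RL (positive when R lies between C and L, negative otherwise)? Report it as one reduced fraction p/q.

CR:RL = -2

Assign U = (0, 0), T = (1, 0), C = (0, 1) — the answer is frame-independent, so this choice is without loss of generality.
1. L lies on line UT with UL:LT = 1:3 ⇒ L = (1/4, 0)
2. X is the midpoint of UC ⇒ X = (0, 1/2)
3. R is where the line through U parallel to LX meets line CL ⇒ R = (1/2, -1)
R = C + t·(L−C) with t = 2, so CR:RL = t:(1−t) = 2:-1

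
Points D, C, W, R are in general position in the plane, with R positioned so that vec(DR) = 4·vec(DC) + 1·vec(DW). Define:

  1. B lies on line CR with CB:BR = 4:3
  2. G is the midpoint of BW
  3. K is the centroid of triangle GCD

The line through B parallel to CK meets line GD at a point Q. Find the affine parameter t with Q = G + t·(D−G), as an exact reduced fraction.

Assign D = (0, 0), C = (1, 0), W = (0, 1), R = (4, 1) — the answer is frame-independent, so this choice is without loss of generality.
1. B lies on line CR with CB:BR = 4:3 ⇒ B = (19/7, 4/7)
2. G is the midpoint of BW ⇒ G = (19/14, 11/14)
3. K is the centroid of triangle GCD ⇒ K = (11/14, 11/42)
through B parallel to CK: direction (-3/14, 11/42); meets GD at Q = (95/44, 5/4)
Q = G + t·(D−G) with t = -13/22

t = -13/22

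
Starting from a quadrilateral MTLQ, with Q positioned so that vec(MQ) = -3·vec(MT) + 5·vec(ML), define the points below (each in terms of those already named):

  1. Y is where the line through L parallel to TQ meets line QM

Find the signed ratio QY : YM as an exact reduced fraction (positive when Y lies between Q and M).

Set M = (0, 0), T = (1, 0), L = (0, 1), Q = (-3, 5); any affine frame gives the same invariant.
1. Y is where the line through L parallel to TQ meets line QM ⇒ Y = (-12/5, 4)
Y = Q + t·(M−Q) with t = 1/5, so QY:YM = t:(1−t) = 1/5:4/5

QY:YM = 1/4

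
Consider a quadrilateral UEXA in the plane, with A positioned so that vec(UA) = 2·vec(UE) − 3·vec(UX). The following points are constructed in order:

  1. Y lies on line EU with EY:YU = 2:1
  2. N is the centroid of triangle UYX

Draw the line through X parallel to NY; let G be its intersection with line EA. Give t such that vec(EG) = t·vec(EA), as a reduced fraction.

Work in coordinates with U = (0, 0), E = (1, 0), X = (0, 1), A = (2, -3).
1. Y lies on line EU with EY:YU = 2:1 ⇒ Y = (1/3, 0)
2. N is the centroid of triangle UYX ⇒ N = (1/9, 1/3)
through X parallel to NY: direction (2/9, -1/3); meets EA at G = (4/3, -1)
G = E + t·(A−E) with t = 1/3

t = 1/3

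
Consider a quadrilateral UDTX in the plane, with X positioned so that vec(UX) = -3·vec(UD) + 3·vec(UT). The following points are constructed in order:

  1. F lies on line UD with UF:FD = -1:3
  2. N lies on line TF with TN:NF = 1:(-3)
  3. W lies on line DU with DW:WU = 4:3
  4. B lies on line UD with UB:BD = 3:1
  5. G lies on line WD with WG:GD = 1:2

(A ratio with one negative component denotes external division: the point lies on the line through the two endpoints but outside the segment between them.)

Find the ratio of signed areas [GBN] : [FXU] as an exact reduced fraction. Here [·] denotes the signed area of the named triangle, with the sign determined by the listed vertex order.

Assign U = (0, 0), D = (1, 0), T = (0, 1), X = (-3, 3) — the answer is frame-independent, so this choice is without loss of generality.
1. F lies on line UD with UF:FD = -1:3 ⇒ F = (-1/2, 0)
2. N lies on line TF with TN:NF = 1:(-3) ⇒ N = (1/4, 3/2)
3. W lies on line DU with DW:WU = 4:3 ⇒ W = (3/7, 0)
4. B lies on line UD with UB:BD = 3:1 ⇒ B = (3/4, 0)
5. G lies on line WD with WG:GD = 1:2 ⇒ G = (13/21, 0)
2·[GBN] = 11/56, 2·[FXU] = -3/2
[GBN]:[FXU] = 11/56:-3/2 = -11/84

[GBN]:[FXU] = -11/84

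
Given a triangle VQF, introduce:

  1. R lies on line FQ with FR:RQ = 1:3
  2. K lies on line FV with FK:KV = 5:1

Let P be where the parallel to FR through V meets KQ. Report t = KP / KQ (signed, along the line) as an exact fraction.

t = -1/5

Work in coordinates with V = (0, 0), Q = (1, 0), F = (0, 1).
1. R lies on line FQ with FR:RQ = 1:3 ⇒ R = (1/4, 3/4)
2. K lies on line FV with FK:KV = 5:1 ⇒ K = (0, 1/6)
through V parallel to FR: direction (1/4, -1/4); meets KQ at P = (-1/5, 1/5)
P = K + t·(Q−K) with t = -1/5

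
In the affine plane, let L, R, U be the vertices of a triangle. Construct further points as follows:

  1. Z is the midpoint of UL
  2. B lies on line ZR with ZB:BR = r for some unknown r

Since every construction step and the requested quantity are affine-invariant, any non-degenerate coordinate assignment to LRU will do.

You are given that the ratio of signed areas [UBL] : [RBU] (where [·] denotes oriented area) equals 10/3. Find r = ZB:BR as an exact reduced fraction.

Assign L = (0, 0), R = (1, 0), U = (0, 1) — the answer is frame-independent, so this choice is without loss of generality.
1. Z is the midpoint of UL ⇒ Z = (0, 1/2)
2. With ZB:BR = r, write λ = r/(r+1) so B = Z + λ·(R−Z); B is affine-linear in λ
Every point depending on B is an affine combination of B and λ-independent points, so each such coordinate is linear in λ; the λ² term in each signed area is a multiple of (R−Z)×(R−Z) = 0, so 2·[UBL] and 2·[RBU] are each linear in λ. Evaluating at λ=0 and λ=1:
  2·[UBL] = −λ,   2·[RBU] = 1/2·λ − 1/2
So [UBL]:[RBU] = (−λ) / (1/2·λ − 1/2). Setting this equal to 10/3:
  −λ = 10/3·(1/2·λ − 1/2)  ⇒  λ = 5/8
Then r = λ/(1−λ) = (5/8)/(3/8) = 5/3. Check: with r = 5/3, B = (5/8, 3/16) and [UBL]:[RBU] = 10/3 as required.

r = 5/3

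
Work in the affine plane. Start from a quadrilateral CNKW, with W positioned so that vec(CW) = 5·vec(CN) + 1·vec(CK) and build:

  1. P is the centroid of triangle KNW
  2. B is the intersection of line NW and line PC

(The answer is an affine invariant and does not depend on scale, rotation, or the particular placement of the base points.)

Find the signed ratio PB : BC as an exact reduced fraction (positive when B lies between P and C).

PB:BC = -5/3

Assign C = (0, 0), N = (1, 0), K = (0, 1), W = (5, 1) — the answer is frame-independent, so this choice is without loss of generality.
1. P is the centroid of triangle KNW ⇒ P = (2, 2/3)
2. B is the intersection of line NW and line PC ⇒ B = (-3, -1)
B = P + t·(C−P) with t = 5/2, so PB:BC = t:(1−t) = 5/2:-3/2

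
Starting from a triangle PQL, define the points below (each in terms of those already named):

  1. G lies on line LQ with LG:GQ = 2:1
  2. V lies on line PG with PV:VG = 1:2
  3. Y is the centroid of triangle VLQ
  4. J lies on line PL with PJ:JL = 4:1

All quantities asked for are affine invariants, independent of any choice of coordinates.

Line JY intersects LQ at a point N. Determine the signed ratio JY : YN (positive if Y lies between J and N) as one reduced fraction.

Set P = (0, 0), Q = (1, 0), L = (0, 1); any affine frame gives the same invariant.
1. G lies on line LQ with LG:GQ = 2:1 ⇒ G = (2/3, 1/3)
2. V lies on line PG with PV:VG = 1:2 ⇒ V = (2/9, 1/9)
3. Y is the centroid of triangle VLQ ⇒ Y = (11/27, 10/27)
4. J lies on line PL with PJ:JL = 4:1 ⇒ J = (0, 4/5)
line JY meets LQ at N = (-11/3, 14/3)
Y = J + t·(N−J) with t = -1/9, so JY:YN = -1/9:10/9

JY:YN = -1/10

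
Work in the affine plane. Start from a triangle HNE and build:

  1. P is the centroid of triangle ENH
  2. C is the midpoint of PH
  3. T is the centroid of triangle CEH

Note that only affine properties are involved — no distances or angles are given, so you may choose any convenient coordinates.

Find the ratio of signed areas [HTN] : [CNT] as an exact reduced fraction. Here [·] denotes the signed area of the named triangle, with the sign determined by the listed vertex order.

Work in coordinates with H = (0, 0), N = (1, 0), E = (0, 1).
1. P is the centroid of triangle ENH ⇒ P = (1/3, 1/3)
2. C is the midpoint of PH ⇒ C = (1/6, 1/6)
3. T is the centroid of triangle CEH ⇒ T = (1/18, 7/18)
2·[HTN] = -7/18, 2·[CNT] = 1/6
[HTN]:[CNT] = -7/18:1/6 = -7/3

[HTN]:[CNT] = -7/3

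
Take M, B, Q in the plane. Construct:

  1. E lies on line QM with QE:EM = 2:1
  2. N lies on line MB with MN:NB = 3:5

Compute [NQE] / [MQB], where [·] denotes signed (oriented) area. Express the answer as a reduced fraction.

Work in coordinates with M = (0, 0), B = (1, 0), Q = (0, 1).
1. E lies on line QM with QE:EM = 2:1 ⇒ E = (0, 1/3)
2. N lies on line MB with MN:NB = 3:5 ⇒ N = (3/8, 0)
2·[NQE] = 1/4, 2·[MQB] = -1
[NQE]:[MQB] = 1/4:-1 = -1/4

[NQE]:[MQB] = -1/4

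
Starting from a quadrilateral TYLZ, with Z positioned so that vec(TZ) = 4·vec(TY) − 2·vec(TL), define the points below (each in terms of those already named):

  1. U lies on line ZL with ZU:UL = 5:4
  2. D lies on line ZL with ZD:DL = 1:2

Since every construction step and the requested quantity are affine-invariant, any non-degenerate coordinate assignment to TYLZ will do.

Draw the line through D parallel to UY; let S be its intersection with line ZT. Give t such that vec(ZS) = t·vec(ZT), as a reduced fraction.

t = 3/2

Assign T = (0, 0), Y = (1, 0), L = (0, 1), Z = (4, -2) — the answer is frame-independent, so this choice is without loss of generality.
1. U lies on line ZL with ZU:UL = 5:4 ⇒ U = (16/9, -1/3)
2. D lies on line ZL with ZD:DL = 1:2 ⇒ D = (8/3, -1)
through D parallel to UY: direction (-7/9, 1/3); meets ZT at S = (-2, 1)
S = Z + t·(T−Z) with t = 3/2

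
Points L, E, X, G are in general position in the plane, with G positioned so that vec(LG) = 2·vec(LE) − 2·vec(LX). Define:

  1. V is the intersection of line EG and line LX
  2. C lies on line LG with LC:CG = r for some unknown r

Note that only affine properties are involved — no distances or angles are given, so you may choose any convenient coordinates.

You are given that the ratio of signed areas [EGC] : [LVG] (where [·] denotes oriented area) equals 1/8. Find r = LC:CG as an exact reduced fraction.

Set L = (0, 0), E = (1, 0), X = (0, 1), G = (2, -2); any affine frame gives the same invariant.
1. V is the intersection of line EG and line LX ⇒ V = (0, 2)
2. With LC:CG = r, write λ = r/(r+1) so C = L + λ·(G−L); C is affine-linear in λ
Every point depending on C is an affine combination of C and λ-independent points, so each such coordinate is linear in λ; the λ² term in each signed area is a multiple of (G−L)×(G−L) = 0, so 2·[EGC] and 2·[LVG] are each linear in λ. Evaluating at λ=0 and λ=1:
  2·[EGC] = 2·λ − 2,   2·[LVG] = -4
So [EGC]:[LVG] = (2·λ − 2) / (-4). Setting this equal to 1/8:
  2·λ − 2 = 1/8·(-4)  ⇒  λ = 3/4
Then r = λ/(1−λ) = (3/4)/(1/4) = 3. Check: with r = 3, C = (3/2, -3/2) and [EGC]:[LVG] = 1/8 as required.

r = 3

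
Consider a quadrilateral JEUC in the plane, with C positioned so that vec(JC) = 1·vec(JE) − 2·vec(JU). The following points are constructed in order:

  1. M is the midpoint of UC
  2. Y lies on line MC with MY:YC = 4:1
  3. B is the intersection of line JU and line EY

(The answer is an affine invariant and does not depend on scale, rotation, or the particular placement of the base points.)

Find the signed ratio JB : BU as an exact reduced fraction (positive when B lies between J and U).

Choose coordinates J = (0, 0), E = (1, 0), U = (0, 1), C = (1, -2).
1. M is the midpoint of UC ⇒ M = (1/2, -1/2)
2. Y lies on line MC with MY:YC = 4:1 ⇒ Y = (9/10, -17/10)
3. B is the intersection of line JU and line EY ⇒ B = (0, -17)
B = J + t·(U−J) with t = -17, so JB:BU = t:(1−t) = -17:18

JB:BU = -17/18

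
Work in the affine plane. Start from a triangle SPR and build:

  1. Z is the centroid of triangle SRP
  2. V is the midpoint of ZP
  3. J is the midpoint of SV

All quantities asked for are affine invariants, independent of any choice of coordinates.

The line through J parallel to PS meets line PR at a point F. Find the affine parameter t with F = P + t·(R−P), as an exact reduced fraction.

t = 1/12

Assign S = (0, 0), P = (1, 0), R = (0, 1) — the answer is frame-independent, so this choice is without loss of generality.
1. Z is the centroid of triangle SRP ⇒ Z = (1/3, 1/3)
2. V is the midpoint of ZP ⇒ V = (2/3, 1/6)
3. J is the midpoint of SV ⇒ J = (1/3, 1/12)
through J parallel to PS: direction (-1, 0); meets PR at F = (11/12, 1/12)
F = P + t·(R−P) with t = 1/12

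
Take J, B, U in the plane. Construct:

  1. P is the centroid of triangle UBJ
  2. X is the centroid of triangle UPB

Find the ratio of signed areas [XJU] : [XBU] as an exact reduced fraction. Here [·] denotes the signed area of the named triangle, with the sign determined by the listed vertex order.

[XJU]:[XBU] = -4

Choose coordinates J = (0, 0), B = (1, 0), U = (0, 1).
1. P is the centroid of triangle UBJ ⇒ P = (1/3, 1/3)
2. X is the centroid of triangle UPB ⇒ X = (4/9, 4/9)
2·[XJU] = -4/9, 2·[XBU] = 1/9
[XJU]:[XBU] = -4/9:1/9 = -4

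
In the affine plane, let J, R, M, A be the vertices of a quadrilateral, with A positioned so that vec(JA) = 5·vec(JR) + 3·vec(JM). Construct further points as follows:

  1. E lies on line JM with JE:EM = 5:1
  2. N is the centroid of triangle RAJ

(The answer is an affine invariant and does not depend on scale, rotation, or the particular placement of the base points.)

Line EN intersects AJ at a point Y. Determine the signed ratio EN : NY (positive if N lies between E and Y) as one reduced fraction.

Work in coordinates with J = (0, 0), R = (1, 0), M = (0, 1), A = (5, 3).
1. E lies on line JM with JE:EM = 5:1 ⇒ E = (0, 5/6)
2. N is the centroid of triangle RAJ ⇒ N = (2, 1)
line EN meets AJ at Y = (50/31, 30/31)
N = E + t·(Y−E) with t = 31/25, so EN:NY = 31/25:-6/25

EN:NY = -31/6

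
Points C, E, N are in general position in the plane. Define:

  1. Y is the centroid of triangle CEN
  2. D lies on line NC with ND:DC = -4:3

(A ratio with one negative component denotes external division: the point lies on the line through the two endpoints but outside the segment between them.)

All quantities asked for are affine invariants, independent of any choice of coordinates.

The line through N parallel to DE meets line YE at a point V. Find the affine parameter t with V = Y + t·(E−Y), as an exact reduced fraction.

t = -5/7

Assign C = (0, 0), E = (1, 0), N = (0, 1) — the answer is frame-independent, so this choice is without loss of generality.
1. Y is the centroid of triangle CEN ⇒ Y = (1/3, 1/3)
2. D lies on line NC with ND:DC = -4:3 ⇒ D = (0, -3)
through N parallel to DE: direction (1, 3); meets YE at V = (-1/7, 4/7)
V = Y + t·(E−Y) with t = -5/7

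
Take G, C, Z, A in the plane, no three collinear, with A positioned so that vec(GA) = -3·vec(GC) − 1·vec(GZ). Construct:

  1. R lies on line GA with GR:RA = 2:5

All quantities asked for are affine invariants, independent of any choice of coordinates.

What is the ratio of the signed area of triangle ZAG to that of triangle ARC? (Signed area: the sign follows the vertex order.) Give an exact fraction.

Choose coordinates G = (0, 0), C = (1, 0), Z = (0, 1), A = (-3, -1).
1. R lies on line GA with GR:RA = 2:5 ⇒ R = (-6/7, -2/7)
2·[ZAG] = 3, 2·[ARC] = -5/7
[ZAG]:[ARC] = 3:-5/7 = -21/5

[ZAG]:[ARC] = -21/5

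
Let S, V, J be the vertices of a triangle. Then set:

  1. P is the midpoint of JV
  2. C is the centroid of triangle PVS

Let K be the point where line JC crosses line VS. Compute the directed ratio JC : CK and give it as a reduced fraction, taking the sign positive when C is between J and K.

JC:CK = 5

Assign S = (0, 0), V = (1, 0), J = (0, 1) — the answer is frame-independent, so this choice is without loss of generality.
1. P is the midpoint of JV ⇒ P = (1/2, 1/2)
2. C is the centroid of triangle PVS ⇒ C = (1/2, 1/6)
line JC meets VS at K = (3/5, 0)
C = J + t·(K−J) with t = 5/6, so JC:CK = 5/6:1/6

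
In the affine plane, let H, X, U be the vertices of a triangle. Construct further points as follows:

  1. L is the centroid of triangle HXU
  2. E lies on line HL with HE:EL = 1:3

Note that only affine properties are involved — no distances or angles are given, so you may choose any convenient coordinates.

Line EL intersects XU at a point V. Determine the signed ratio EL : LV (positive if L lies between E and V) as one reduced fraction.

EL:LV = 3/2

Set H = (0, 0), X = (1, 0), U = (0, 1); any affine frame gives the same invariant.
1. L is the centroid of triangle HXU ⇒ L = (1/3, 1/3)
2. E lies on line HL with HE:EL = 1:3 ⇒ E = (1/12, 1/12)
line EL meets XU at V = (1/2, 1/2)
L = E + t·(V−E) with t = 3/5, so EL:LV = 3/5:2/5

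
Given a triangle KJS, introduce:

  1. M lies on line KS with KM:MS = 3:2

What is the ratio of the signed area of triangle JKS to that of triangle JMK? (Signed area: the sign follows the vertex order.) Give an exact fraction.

Set K = (0, 0), J = (1, 0), S = (0, 1); any affine frame gives the same invariant.
1. M lies on line KS with KM:MS = 3:2 ⇒ M = (0, 3/5)
2·[JKS] = -1, 2·[JMK] = 3/5
[JKS]:[JMK] = -1:3/5 = -5/3

[JKS]:[JMK] = -5/3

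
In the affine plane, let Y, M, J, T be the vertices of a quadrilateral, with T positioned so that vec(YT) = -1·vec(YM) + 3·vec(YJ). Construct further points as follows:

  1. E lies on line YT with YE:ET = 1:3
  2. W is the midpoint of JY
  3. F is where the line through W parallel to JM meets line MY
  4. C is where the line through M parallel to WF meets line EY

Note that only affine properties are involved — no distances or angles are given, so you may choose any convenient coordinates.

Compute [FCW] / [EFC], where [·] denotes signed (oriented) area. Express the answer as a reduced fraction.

Choose coordinates Y = (0, 0), M = (1, 0), J = (0, 1), T = (-1, 3).
1. E lies on line YT with YE:ET = 1:3 ⇒ E = (-1/4, 3/4)
2. W is the midpoint of JY ⇒ W = (0, 1/2)
3. F is where the line through W parallel to JM meets line MY ⇒ F = (1/2, 0)
4. C is where the line through M parallel to WF meets line EY ⇒ C = (-1/2, 3/2)
2·[FCW] = 1/4, 2·[EFC] = 3/8
[FCW]:[EFC] = 1/4:3/8 = 2/3

[FCW]:[EFC] = 2/3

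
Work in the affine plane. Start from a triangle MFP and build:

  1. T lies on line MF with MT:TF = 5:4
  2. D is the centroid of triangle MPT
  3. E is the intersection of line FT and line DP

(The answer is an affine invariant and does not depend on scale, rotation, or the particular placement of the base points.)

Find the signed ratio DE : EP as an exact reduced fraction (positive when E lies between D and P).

DE:EP = -1/3

Choose coordinates M = (0, 0), F = (1, 0), P = (0, 1).
1. T lies on line MF with MT:TF = 5:4 ⇒ T = (5/9, 0)
2. D is the centroid of triangle MPT ⇒ D = (5/27, 1/3)
3. E is the intersection of line FT and line DP ⇒ E = (5/18, 0)
E = D + t·(P−D) with t = -1/2, so DE:EP = t:(1−t) = -1/2:3/2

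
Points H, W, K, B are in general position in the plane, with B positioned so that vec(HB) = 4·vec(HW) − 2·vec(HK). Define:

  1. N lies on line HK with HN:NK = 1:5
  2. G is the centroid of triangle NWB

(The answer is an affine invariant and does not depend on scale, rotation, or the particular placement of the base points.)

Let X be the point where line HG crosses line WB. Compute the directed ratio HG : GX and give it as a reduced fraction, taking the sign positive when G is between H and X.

Set H = (0, 0), W = (1, 0), K = (0, 1), B = (4, -2); any affine frame gives the same invariant.
1. N lies on line HK with HN:NK = 1:5 ⇒ N = (0, 1/6)
2. G is the centroid of triangle NWB ⇒ G = (5/3, -11/18)
line HG meets WB at X = (20/9, -22/27)
G = H + t·(X−H) with t = 3/4, so HG:GX = 3/4:1/4

HG:GX = 3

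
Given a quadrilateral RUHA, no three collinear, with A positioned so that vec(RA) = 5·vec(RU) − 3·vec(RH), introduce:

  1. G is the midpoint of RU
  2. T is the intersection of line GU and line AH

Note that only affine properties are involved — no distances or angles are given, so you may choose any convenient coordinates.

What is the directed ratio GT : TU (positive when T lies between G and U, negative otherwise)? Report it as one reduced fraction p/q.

GT:TU = -3

Choose coordinates R = (0, 0), U = (1, 0), H = (0, 1), A = (5, -3).
1. G is the midpoint of RU ⇒ G = (1/2, 0)
2. T is the intersection of line GU and line AH ⇒ T = (5/4, 0)
T = G + t·(U−G) with t = 3/2, so GT:TU = t:(1−t) = 3/2:-1/2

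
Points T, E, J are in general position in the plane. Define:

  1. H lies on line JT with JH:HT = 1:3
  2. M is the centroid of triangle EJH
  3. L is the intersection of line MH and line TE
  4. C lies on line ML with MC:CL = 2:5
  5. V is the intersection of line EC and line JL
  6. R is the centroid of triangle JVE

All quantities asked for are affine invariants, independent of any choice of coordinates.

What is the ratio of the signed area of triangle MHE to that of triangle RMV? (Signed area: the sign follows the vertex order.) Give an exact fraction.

[MHE]:[RMV] = -21/5

Set T = (0, 0), E = (1, 0), J = (0, 1); any affine frame gives the same invariant.
1. H lies on line JT with JH:HT = 1:3 ⇒ H = (0, 3/4)
2. M is the centroid of triangle EJH ⇒ M = (1/3, 7/12)
3. L is the intersection of line MH and line TE ⇒ L = (3/2, 0)
4. C lies on line ML with MC:CL = 2:5 ⇒ C = (2/3, 5/12)
5. V is the intersection of line EC and line JL ⇒ V = (3/7, 5/7)
6. R is the centroid of triangle JVE ⇒ R = (10/21, 4/7)
2·[MHE] = 1/12, 2·[RMV] = -5/252
[MHE]:[RMV] = 1/12:-5/252 = -21/5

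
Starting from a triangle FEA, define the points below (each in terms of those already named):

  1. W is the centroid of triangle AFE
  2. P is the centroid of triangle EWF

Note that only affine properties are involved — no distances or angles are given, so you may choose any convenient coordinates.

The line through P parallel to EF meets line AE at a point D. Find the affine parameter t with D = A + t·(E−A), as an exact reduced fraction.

t = 8/9

Set F = (0, 0), E = (1, 0), A = (0, 1); any affine frame gives the same invariant.
1. W is the centroid of triangle AFE ⇒ W = (1/3, 1/3)
2. P is the centroid of triangle EWF ⇒ P = (4/9, 1/9)
through P parallel to EF: direction (-1, 0); meets AE at D = (8/9, 1/9)
D = A + t·(E−A) with t = 8/9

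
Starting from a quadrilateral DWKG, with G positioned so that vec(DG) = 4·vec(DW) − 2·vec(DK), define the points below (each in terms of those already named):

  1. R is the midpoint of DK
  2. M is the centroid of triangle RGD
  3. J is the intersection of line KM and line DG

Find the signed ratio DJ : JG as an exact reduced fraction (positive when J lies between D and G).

Work in coordinates with D = (0, 0), W = (1, 0), K = (0, 1), G = (4, -2).
1. R is the midpoint of DK ⇒ R = (0, 1/2)
2. M is the centroid of triangle RGD ⇒ M = (4/3, -1/2)
3. J is the intersection of line KM and line DG ⇒ J = (8/5, -4/5)
J = D + t·(G−D) with t = 2/5, so DJ:JG = t:(1−t) = 2/5:3/5

DJ:JG = 2/3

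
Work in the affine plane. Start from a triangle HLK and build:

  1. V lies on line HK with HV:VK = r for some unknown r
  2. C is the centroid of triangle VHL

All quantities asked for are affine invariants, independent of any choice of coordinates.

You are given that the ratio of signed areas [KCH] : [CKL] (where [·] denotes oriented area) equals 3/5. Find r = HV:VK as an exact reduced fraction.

Set H = (0, 0), L = (1, 0), K = (0, 1); any affine frame gives the same invariant.
1. With HV:VK = r, write λ = r/(r+1) so V = H + λ·(K−H); V is affine-linear in λ
2. C is the centroid of triangle VHL ⇒ C is an affine combination of earlier points and hence also affine-linear in λ
Every point depending on V is an affine combination of V and λ-independent points, so each such coordinate is linear in λ; the λ² term in each signed area is a multiple of (K−H)×(K−H) = 0, so 2·[KCH] and 2·[CKL] are each linear in λ. Evaluating at λ=0 and λ=1:
  2·[KCH] = -1/3,   2·[CKL] = 1/3·λ − 2/3
So [KCH]:[CKL] = (-1/3) / (1/3·λ − 2/3). Setting this equal to 3/5:
  -1/3 = 3/5·(1/3·λ − 2/3)  ⇒  λ = 1/3
Then r = λ/(1−λ) = (1/3)/(2/3) = 1/2. Check: with r = 1/2, V = (0, 1/3) and [KCH]:[CKL] = 3/5 as required.

r = 1/2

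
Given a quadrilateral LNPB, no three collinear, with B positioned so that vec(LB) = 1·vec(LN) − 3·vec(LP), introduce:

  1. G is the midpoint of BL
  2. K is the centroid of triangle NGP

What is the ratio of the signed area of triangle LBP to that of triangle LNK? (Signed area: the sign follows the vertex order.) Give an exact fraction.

Set L = (0, 0), N = (1, 0), P = (0, 1), B = (1, -3); any affine frame gives the same invariant.
1. G is the midpoint of BL ⇒ G = (1/2, -3/2)
2. K is the centroid of triangle NGP ⇒ K = (1/2, -1/6)
2·[LBP] = 1, 2·[LNK] = -1/6
[LBP]:[LNK] = 1:-1/6 = -6

[LBP]:[LNK] = -6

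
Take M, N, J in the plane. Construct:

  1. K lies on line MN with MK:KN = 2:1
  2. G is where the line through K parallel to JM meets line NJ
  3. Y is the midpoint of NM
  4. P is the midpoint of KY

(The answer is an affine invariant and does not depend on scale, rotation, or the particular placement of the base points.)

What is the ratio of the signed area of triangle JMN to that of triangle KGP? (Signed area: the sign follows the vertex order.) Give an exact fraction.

[JMN]:[KGP] = 36

Set M = (0, 0), N = (1, 0), J = (0, 1); any affine frame gives the same invariant.
1. K lies on line MN with MK:KN = 2:1 ⇒ K = (2/3, 0)
2. G is where the line through K parallel to JM meets line NJ ⇒ G = (2/3, 1/3)
3. Y is the midpoint of NM ⇒ Y = (1/2, 0)
4. P is the midpoint of KY ⇒ P = (7/12, 0)
2·[JMN] = 1, 2·[KGP] = 1/36
[JMN]:[KGP] = 1:1/36 = 36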